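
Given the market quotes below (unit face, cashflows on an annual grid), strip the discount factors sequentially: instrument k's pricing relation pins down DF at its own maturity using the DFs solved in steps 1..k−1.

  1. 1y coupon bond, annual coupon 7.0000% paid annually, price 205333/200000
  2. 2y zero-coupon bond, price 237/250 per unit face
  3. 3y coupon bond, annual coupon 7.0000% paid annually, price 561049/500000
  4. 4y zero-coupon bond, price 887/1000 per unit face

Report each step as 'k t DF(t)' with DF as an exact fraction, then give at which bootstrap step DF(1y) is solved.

step 1 [1y] bond c/1=7/100: DF=(205333/200000 − 7/100·(0))/(1+7/100) = 1919/2000 ≈ 0.959500
step 2 [2y] zero: DF = P = 237/250 ≈ 0.948000
step 3 [3y] bond c/1=7/100: DF=(561049/500000 − 7/100·(0.959500+0.948000))/(1+7/100) = 9239/10000 ≈ 0.923900
step 4 [4y] zero: DF = P = 887/1000 ≈ 0.887000

1 1 1919/2000
2 2 237/250
3 3 9239/10000
4 4 887/1000
DF(1y) is solved at step 1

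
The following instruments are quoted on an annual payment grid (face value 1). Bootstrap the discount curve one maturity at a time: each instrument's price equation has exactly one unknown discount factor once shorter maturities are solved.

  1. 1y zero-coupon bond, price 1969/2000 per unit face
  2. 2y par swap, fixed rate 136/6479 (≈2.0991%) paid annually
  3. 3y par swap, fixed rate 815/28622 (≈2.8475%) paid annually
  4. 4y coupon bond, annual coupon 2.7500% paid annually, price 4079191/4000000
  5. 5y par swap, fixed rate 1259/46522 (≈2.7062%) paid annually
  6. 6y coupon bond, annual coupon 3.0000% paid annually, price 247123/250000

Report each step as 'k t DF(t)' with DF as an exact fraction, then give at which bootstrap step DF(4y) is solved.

step 1 [1y] zero: DF = P = 1969/2000 ≈ 0.984500
step 2 [2y] swap r/1=136/6479: DF=(1 − 136/6479·(0.984500))/(1+136/6479) = 1199/1250 ≈ 0.959200
step 3 [3y] swap r/1=815/28622: DF=(1 − 815/28622·(0.984500+0.959200))/(1+815/28622) = 1837/2000 ≈ 0.918500
step 4 [4y] bond c/1=11/400: DF=(4079191/4000000 − 11/400·(0.984500+0.959200+0.918500))/(1+11/400) = 9159/10000 ≈ 0.915900
step 5 [5y] swap r/1=1259/46522: DF=(1 − 1259/46522·(0.984500+0.959200+0.918500+0.915900))/(1+1259/46522) = 8741/10000 ≈ 0.874100
step 6 [6y] bond c/1=3/100: DF=(247123/250000 − 3/100·(0.984500+0.959200+0.918500+0.915900+0.874100))/(1+3/100) = 4121/5000 ≈ 0.824200

1 1 1969/2000
2 2 1199/1250
3 3 1837/2000
4 4 9159/10000
5 5 8741/10000
6 6 4121/5000
DF(4y) is solved at step 4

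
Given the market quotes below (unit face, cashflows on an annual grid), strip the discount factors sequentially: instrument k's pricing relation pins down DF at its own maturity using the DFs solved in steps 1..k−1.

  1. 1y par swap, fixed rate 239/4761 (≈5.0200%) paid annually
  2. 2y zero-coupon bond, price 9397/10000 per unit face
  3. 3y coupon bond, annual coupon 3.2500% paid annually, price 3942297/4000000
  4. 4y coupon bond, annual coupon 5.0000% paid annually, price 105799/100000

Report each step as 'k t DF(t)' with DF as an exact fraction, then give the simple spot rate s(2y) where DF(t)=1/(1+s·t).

1 1 4761/5000
2 2 9397/10000
3 3 179/200
4 4 8749/10000
s(2y) = (1/(9397/10000) − 1)/(2) = 603/18794 ≈ 3.2085%

step 1 [1y] swap r/1=239/4761: DF=(1 − 239/4761·(0))/(1+239/4761) = 4761/5000 ≈ 0.952200
step 2 [2y] zero: DF = P = 9397/10000 ≈ 0.939700
step 3 [3y] bond c/1=13/400: DF=(3942297/4000000 − 13/400·(0.952200+0.939700))/(1+13/400) = 179/200 ≈ 0.895000
step 4 [4y] bond c/1=1/20: DF=(105799/100000 − 1/20·(0.952200+0.939700+0.895000))/(1+1/20) = 8749/10000 ≈ 0.874900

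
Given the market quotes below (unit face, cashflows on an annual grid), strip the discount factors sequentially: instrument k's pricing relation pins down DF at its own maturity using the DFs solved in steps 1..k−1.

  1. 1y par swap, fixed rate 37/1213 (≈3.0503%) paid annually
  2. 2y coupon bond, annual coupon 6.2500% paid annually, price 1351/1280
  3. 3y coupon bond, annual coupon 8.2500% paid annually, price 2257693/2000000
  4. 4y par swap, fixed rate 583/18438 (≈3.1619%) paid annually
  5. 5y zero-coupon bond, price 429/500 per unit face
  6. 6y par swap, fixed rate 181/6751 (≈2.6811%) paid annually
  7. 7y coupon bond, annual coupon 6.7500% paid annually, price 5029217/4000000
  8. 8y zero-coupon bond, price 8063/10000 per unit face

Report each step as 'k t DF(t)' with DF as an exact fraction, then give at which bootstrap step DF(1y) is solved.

step 1 [1y] swap r/1=37/1213: DF=(1 − 37/1213·(0))/(1+37/1213) = 1213/1250 ≈ 0.970400
step 2 [2y] bond c/1=1/16: DF=(1351/1280 − 1/16·(0.970400))/(1+1/16) = 9363/10000 ≈ 0.936300
step 3 [3y] bond c/1=33/400: DF=(2257693/2000000 − 33/400·(0.970400+0.936300))/(1+33/400) = 359/400 ≈ 0.897500
step 4 [4y] swap r/1=583/18438: DF=(1 − 583/18438·(0.970400+0.936300+0.897500))/(1+583/18438) = 4417/5000 ≈ 0.883400
step 5 [5y] zero: DF = P = 429/500 ≈ 0.858000
step 6 [6y] swap r/1=181/6751: DF=(1 − 181/6751·(0.970400+0.936300+0.897500+0.883400+0.858000))/(1+181/6751) = 1069/1250 ≈ 0.855200
step 7 [7y] bond c/1=27/400: DF=(5029217/4000000 − 27/400·(0.970400+0.936300+0.897500+0.883400+0.858000+0.855200))/(1+27/400) = 8363/10000 ≈ 0.836300
step 8 [8y] zero: DF = P = 8063/10000 ≈ 0.806300

1 1 1213/1250
2 2 9363/10000
3 3 359/400
4 4 4417/5000
5 5 429/500
6 6 1069/1250
7 7 8363/10000
8 8 8063/10000
DF(1y) is solved at step 1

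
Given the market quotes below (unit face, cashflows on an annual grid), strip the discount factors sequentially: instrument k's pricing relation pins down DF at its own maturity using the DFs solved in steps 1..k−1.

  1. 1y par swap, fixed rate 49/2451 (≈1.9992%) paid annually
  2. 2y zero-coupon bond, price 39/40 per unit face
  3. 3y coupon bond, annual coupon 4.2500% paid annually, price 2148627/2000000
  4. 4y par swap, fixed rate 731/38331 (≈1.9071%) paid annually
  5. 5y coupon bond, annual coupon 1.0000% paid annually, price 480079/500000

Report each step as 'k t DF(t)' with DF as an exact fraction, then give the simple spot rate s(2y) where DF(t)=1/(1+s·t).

1 1 2451/2500
2 2 39/40
3 3 2377/2500
4 4 9269/10000
5 5 9127/10000
s(2y) = (1/(39/40) − 1)/(2) = 1/78 ≈ 1.2821%

step 1 [1y] swap r/1=49/2451: DF=(1 − 49/2451·(0))/(1+49/2451) = 2451/2500 ≈ 0.980400
step 2 [2y] zero: DF = P = 39/40 ≈ 0.975000
step 3 [3y] bond c/1=17/400: DF=(2148627/2000000 − 17/400·(0.980400+0.975000))/(1+17/400) = 2377/2500 ≈ 0.950800
step 4 [4y] swap r/1=731/38331: DF=(1 − 731/38331·(0.980400+0.975000+0.950800))/(1+731/38331) = 9269/10000 ≈ 0.926900
step 5 [5y] bond c/1=1/100: DF=(480079/500000 − 1/100·(0.980400+0.975000+0.950800+0.926900))/(1+1/100) = 9127/10000 ≈ 0.912700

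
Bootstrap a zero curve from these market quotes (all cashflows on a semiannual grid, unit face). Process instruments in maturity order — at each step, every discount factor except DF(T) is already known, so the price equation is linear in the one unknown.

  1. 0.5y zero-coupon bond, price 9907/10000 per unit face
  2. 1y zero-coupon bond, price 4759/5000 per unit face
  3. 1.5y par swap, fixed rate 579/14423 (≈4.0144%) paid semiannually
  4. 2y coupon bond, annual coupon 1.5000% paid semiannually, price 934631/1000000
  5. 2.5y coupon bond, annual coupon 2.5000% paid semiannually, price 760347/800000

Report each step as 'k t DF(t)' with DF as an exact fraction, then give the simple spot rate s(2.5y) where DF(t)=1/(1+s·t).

step 1 [0.5y] zero: DF = P = 9907/10000 ≈ 0.990700
step 2 [1y] zero: DF = P = 4759/5000 ≈ 0.951800
step 3 [1.5y] swap r/2=579/28846: DF=(1 − 579/28846·(0.990700+0.951800))/(1+579/28846) = 9421/10000 ≈ 0.942100
step 4 [2y] bond c/2=3/400: DF=(934631/1000000 − 3/400·(0.990700+0.951800+0.942100))/(1+3/400) = 4531/5000 ≈ 0.906200
step 5 [2.5y] bond c/2=1/80: DF=(760347/800000 − 1/80·(0.990700+0.951800+0.942100+0.906200))/(1+1/80) = 8919/10000 ≈ 0.891900

1 1/2 9907/10000
2 1 4759/5000
3 3/2 9421/10000
4 2 4531/5000
5 5/2 8919/10000
s(2.5y) = (1/(8919/10000) − 1)/(5/2) = 2162/44595 ≈ 4.8481%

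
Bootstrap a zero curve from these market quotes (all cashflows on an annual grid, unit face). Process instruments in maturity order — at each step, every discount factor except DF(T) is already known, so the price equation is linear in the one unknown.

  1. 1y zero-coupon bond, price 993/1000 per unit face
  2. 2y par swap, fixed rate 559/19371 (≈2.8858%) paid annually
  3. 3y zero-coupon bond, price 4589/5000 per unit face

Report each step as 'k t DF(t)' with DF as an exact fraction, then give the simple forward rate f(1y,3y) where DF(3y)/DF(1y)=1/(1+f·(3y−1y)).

1 1 993/1000
2 2 9441/10000
3 3 4589/5000
f(1y,3y) = ((993/1000)/(4589/5000) − 1)/(2) = 188/4589 ≈ 4.0968%

step 1 [1y] zero: DF = P = 993/1000 ≈ 0.993000
step 2 [2y] swap r/1=559/19371: DF=(1 − 559/19371·(0.993000))/(1+559/19371) = 9441/10000 ≈ 0.944100
step 3 [3y] zero: DF = P = 4589/5000 ≈ 0.917800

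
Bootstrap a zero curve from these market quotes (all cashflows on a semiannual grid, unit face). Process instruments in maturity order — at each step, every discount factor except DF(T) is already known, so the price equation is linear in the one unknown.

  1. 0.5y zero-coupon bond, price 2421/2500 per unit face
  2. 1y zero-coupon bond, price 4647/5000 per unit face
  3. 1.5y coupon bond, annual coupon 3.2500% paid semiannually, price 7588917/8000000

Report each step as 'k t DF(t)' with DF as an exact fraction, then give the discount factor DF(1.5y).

1 1/2 2421/2500
2 1 4647/5000
3 3/2 9031/10000
DF(1.5y) = 9031/10000 ≈ 0.903100

step 1 [0.5y] zero: DF = P = 2421/2500 ≈ 0.968400
step 2 [1y] zero: DF = P = 4647/5000 ≈ 0.929400
step 3 [1.5y] bond c/2=13/800: DF=(7588917/8000000 − 13/800·(0.968400+0.929400))/(1+13/800) = 9031/10000 ≈ 0.903100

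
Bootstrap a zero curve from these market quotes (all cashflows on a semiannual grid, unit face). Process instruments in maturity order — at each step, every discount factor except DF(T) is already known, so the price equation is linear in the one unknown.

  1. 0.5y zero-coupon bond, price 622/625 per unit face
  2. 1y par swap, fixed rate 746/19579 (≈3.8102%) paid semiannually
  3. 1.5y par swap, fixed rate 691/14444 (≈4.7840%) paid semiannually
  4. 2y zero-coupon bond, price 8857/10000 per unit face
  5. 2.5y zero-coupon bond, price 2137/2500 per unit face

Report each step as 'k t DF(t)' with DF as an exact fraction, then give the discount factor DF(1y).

step 1 [0.5y] zero: DF = P = 622/625 ≈ 0.995200
step 2 [1y] swap r/2=373/19579: DF=(1 − 373/19579·(0.995200))/(1+373/19579) = 9627/10000 ≈ 0.962700
step 3 [1.5y] swap r/2=691/28888: DF=(1 − 691/28888·(0.995200+0.962700))/(1+691/28888) = 9309/10000 ≈ 0.930900
step 4 [2y] zero: DF = P = 8857/10000 ≈ 0.885700
step 5 [2.5y] zero: DF = P = 2137/2500 ≈ 0.854800

1 1/2 622/625
2 1 9627/10000
3 3/2 9309/10000
4 2 8857/10000
5 5/2 2137/2500
DF(1y) = 9627/10000 ≈ 0.962700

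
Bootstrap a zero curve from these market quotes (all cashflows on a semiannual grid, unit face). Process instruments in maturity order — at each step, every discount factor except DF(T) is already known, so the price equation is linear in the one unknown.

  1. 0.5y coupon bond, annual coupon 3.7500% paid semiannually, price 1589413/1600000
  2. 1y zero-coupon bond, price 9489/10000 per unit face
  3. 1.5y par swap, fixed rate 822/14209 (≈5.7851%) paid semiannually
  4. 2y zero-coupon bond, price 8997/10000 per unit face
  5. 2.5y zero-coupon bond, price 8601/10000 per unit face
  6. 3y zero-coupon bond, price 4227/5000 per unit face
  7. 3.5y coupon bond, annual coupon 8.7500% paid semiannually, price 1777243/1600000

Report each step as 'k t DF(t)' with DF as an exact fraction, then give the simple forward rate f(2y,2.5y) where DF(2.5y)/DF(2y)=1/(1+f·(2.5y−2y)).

1 1/2 9751/10000
2 1 9489/10000
3 3/2 4589/5000
4 2 8997/10000
5 5/2 8601/10000
6 3 4227/5000
7 7/2 8359/10000
f(2y,2.5y) = ((8997/10000)/(8601/10000) − 1)/(1/2) = 264/2867 ≈ 9.2082%

step 1 [0.5y] bond c/2=3/160: DF=(1589413/1600000 − 3/160·(0))/(1+3/160) = 9751/10000 ≈ 0.975100
step 2 [1y] zero: DF = P = 9489/10000 ≈ 0.948900
step 3 [1.5y] swap r/2=411/14209: DF=(1 − 411/14209·(0.975100+0.948900))/(1+411/14209) = 4589/5000 ≈ 0.917800
step 4 [2y] zero: DF = P = 8997/10000 ≈ 0.899700
step 5 [2.5y] zero: DF = P = 8601/10000 ≈ 0.860100
step 6 [3y] zero: DF = P = 4227/5000 ≈ 0.845400
step 7 [3.5y] bond c/2=7/160: DF=(1777243/1600000 − 7/160·(0.975100+0.948900+0.917800+0.899700+0.860100+0.845400))/(1+7/160) = 8359/10000 ≈ 0.835900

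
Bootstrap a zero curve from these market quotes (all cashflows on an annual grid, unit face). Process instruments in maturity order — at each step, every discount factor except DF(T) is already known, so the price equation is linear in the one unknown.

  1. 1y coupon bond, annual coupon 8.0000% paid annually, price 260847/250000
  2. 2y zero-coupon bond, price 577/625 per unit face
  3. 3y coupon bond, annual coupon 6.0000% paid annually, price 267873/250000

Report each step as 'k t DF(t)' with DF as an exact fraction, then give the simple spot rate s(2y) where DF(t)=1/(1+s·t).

1 1 9661/10000
2 2 577/625
3 3 9039/10000
s(2y) = (1/(577/625) − 1)/(2) = 24/577 ≈ 4.1594%

step 1 [1y] bond c/1=2/25: DF=(260847/250000 − 2/25·(0))/(1+2/25) = 9661/10000 ≈ 0.966100
step 2 [2y] zero: DF = P = 577/625 ≈ 0.923200
step 3 [3y] bond c/1=3/50: DF=(267873/250000 − 3/50·(0.966100+0.923200))/(1+3/50) = 9039/10000 ≈ 0.903900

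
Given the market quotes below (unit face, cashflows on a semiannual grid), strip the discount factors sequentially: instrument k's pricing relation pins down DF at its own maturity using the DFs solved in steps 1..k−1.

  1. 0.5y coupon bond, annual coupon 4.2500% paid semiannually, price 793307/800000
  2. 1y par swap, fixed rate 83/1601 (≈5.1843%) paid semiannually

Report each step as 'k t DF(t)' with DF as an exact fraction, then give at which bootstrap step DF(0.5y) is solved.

step 1 [0.5y] bond c/2=17/800: DF=(793307/800000 − 17/800·(0))/(1+17/800) = 971/1000 ≈ 0.971000
step 2 [1y] swap r/2=83/3202: DF=(1 − 83/3202·(0.971000))/(1+83/3202) = 4751/5000 ≈ 0.950200

1 1/2 971/1000
2 1 4751/5000
DF(0.5y) is solved at step 1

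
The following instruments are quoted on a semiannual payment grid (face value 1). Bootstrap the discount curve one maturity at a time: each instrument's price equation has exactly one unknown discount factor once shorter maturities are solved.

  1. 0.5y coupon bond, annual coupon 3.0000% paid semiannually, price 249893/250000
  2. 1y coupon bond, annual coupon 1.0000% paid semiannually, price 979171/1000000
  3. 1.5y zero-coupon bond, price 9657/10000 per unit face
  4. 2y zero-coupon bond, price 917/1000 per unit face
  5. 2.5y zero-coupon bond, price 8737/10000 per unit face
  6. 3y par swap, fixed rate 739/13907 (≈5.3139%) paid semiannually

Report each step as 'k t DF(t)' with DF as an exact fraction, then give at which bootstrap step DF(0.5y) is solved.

1 1/2 1231/1250
2 1 4847/5000
3 3/2 9657/10000
4 2 917/1000
5 5/2 8737/10000
6 3 4261/5000
DF(0.5y) is solved at step 1

step 1 [0.5y] bond c/2=3/200: DF=(249893/250000 − 3/200·(0))/(1+3/200) = 1231/1250 ≈ 0.984800
step 2 [1y] bond c/2=1/200: DF=(979171/1000000 − 1/200·(0.984800))/(1+1/200) = 4847/5000 ≈ 0.969400
step 3 [1.5y] zero: DF = P = 9657/10000 ≈ 0.965700
step 4 [2y] zero: DF = P = 917/1000 ≈ 0.917000
step 5 [2.5y] zero: DF = P = 8737/10000 ≈ 0.873700
step 6 [3y] swap r/2=739/27814: DF=(1 − 739/27814·(0.984800+0.969400+0.965700+0.917000+0.873700))/(1+739/27814) = 4261/5000 ≈ 0.852200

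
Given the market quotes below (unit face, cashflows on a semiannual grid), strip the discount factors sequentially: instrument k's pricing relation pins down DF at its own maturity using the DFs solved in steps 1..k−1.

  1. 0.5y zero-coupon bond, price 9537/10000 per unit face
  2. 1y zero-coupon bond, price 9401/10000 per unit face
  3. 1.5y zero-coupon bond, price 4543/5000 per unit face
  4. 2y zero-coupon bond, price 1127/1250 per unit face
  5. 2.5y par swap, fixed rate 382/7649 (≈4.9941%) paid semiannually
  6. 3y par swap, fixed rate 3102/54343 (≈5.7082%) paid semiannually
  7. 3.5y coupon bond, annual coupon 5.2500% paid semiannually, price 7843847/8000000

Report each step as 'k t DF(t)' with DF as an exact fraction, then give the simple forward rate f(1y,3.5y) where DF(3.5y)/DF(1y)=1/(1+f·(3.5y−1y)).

step 1 [0.5y] zero: DF = P = 9537/10000 ≈ 0.953700
step 2 [1y] zero: DF = P = 9401/10000 ≈ 0.940100
step 3 [1.5y] zero: DF = P = 4543/5000 ≈ 0.908600
step 4 [2y] zero: DF = P = 1127/1250 ≈ 0.901600
step 5 [2.5y] swap r/2=191/7649: DF=(1 − 191/7649·(0.953700+0.940100+0.908600+0.901600))/(1+191/7649) = 4427/5000 ≈ 0.885400
step 6 [3y] swap r/2=1551/54343: DF=(1 − 1551/54343·(0.953700+0.940100+0.908600+0.901600+0.885400))/(1+1551/54343) = 8449/10000 ≈ 0.844900
step 7 [3.5y] bond c/2=21/800: DF=(7843847/8000000 − 21/800·(0.953700+0.940100+0.908600+0.901600+0.885400+0.844900))/(1+21/800) = 2041/2500 ≈ 0.816400

1 1/2 9537/10000
2 1 9401/10000
3 3/2 4543/5000
4 2 1127/1250
5 5/2 4427/5000
6 3 8449/10000
7 7/2 2041/2500
f(1y,3.5y) = ((9401/10000)/(2041/2500) − 1)/(5/2) = 1237/20410 ≈ 6.0608%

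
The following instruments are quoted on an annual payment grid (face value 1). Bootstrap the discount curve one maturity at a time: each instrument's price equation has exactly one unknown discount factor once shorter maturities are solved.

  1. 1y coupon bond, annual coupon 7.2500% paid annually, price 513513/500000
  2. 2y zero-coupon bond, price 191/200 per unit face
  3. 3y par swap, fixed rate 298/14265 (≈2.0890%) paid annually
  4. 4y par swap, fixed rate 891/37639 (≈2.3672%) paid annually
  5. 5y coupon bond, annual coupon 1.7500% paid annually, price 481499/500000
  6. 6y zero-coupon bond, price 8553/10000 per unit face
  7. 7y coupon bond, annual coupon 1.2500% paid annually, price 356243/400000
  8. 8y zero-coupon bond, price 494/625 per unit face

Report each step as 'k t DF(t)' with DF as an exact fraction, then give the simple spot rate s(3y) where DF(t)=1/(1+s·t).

step 1 [1y] bond c/1=29/400: DF=(513513/500000 − 29/400·(0))/(1+29/400) = 1197/1250 ≈ 0.957600
step 2 [2y] zero: DF = P = 191/200 ≈ 0.955000
step 3 [3y] swap r/1=298/14265: DF=(1 − 298/14265·(0.957600+0.955000))/(1+298/14265) = 2351/2500 ≈ 0.940400
step 4 [4y] swap r/1=891/37639: DF=(1 − 891/37639·(0.957600+0.955000+0.940400))/(1+891/37639) = 9109/10000 ≈ 0.910900
step 5 [5y] bond c/1=7/400: DF=(481499/500000 − 7/400·(0.957600+0.955000+0.940400+0.910900))/(1+7/400) = 8817/10000 ≈ 0.881700
step 6 [6y] zero: DF = P = 8553/10000 ≈ 0.855300
step 7 [7y] bond c/1=1/80: DF=(356243/400000 − 1/80·(0.957600+0.955000+0.940400+0.910900+0.881700+0.855300))/(1+1/80) = 8117/10000 ≈ 0.811700
step 8 [8y] zero: DF = P = 494/625 ≈ 0.790400

1 1 1197/1250
2 2 191/200
3 3 2351/2500
4 4 9109/10000
5 5 8817/10000
6 6 8553/10000
7 7 8117/10000
8 8 494/625
s(3y) = (1/(2351/2500) − 1)/(3) = 149/7053 ≈ 2.1126%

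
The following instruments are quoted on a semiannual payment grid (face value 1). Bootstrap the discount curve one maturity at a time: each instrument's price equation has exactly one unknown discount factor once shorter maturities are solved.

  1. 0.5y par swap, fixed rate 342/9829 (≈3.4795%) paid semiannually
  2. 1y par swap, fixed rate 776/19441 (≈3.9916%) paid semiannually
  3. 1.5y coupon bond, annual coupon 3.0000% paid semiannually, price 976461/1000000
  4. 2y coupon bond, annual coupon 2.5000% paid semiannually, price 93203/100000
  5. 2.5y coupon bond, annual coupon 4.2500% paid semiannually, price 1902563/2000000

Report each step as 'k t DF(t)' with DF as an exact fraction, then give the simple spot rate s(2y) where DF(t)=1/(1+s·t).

1 1/2 9829/10000
2 1 2403/2500
3 3/2 9333/10000
4 2 177/200
5 5/2 2133/2500
s(2y) = (1/(177/200) − 1)/(2) = 23/354 ≈ 6.4972%

step 1 [0.5y] swap r/2=171/9829: DF=(1 − 171/9829·(0))/(1+171/9829) = 9829/10000 ≈ 0.982900
step 2 [1y] swap r/2=388/19441: DF=(1 − 388/19441·(0.982900))/(1+388/19441) = 2403/2500 ≈ 0.961200
step 3 [1.5y] bond c/2=3/200: DF=(976461/1000000 − 3/200·(0.982900+0.961200))/(1+3/200) = 9333/10000 ≈ 0.933300
step 4 [2y] bond c/2=1/80: DF=(93203/100000 − 1/80·(0.982900+0.961200+0.933300))/(1+1/80) = 177/200 ≈ 0.885000
step 5 [2.5y] bond c/2=17/800: DF=(1902563/2000000 − 17/800·(0.982900+0.961200+0.933300+0.885000))/(1+17/800) = 2133/2500 ≈ 0.853200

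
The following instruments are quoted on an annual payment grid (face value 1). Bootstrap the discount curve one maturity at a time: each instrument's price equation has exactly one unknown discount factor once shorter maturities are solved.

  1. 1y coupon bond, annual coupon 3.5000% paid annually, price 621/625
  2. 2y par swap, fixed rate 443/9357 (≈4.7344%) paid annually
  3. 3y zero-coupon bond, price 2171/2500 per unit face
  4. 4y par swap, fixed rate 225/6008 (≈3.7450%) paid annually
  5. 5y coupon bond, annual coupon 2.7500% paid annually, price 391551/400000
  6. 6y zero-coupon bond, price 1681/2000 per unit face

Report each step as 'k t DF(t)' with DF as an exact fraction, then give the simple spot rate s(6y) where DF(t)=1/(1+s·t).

step 1 [1y] bond c/1=7/200: DF=(621/625 − 7/200·(0))/(1+7/200) = 24/25 ≈ 0.960000
step 2 [2y] swap r/1=443/9357: DF=(1 − 443/9357·(0.960000))/(1+443/9357) = 4557/5000 ≈ 0.911400
step 3 [3y] zero: DF = P = 2171/2500 ≈ 0.868400
step 4 [4y] swap r/1=225/6008: DF=(1 − 225/6008·(0.960000+0.911400+0.868400))/(1+225/6008) = 173/200 ≈ 0.865000
step 5 [5y] bond c/1=11/400: DF=(391551/400000 − 11/400·(0.960000+0.911400+0.868400+0.865000))/(1+11/400) = 4281/5000 ≈ 0.856200
step 6 [6y] zero: DF = P = 1681/2000 ≈ 0.840500

1 1 24/25
2 2 4557/5000
3 3 2171/2500
4 4 173/200
5 5 4281/5000
6 6 1681/2000
s(6y) = (1/(1681/2000) − 1)/(6) = 319/10086 ≈ 3.1628%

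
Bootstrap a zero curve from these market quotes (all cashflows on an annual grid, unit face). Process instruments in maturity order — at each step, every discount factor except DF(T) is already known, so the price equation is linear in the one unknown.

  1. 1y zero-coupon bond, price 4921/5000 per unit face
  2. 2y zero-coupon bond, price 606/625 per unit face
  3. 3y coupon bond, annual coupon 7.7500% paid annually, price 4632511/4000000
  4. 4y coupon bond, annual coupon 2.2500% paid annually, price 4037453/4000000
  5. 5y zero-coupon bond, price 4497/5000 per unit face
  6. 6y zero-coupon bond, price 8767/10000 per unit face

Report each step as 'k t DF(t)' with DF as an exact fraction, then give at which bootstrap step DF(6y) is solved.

step 1 [1y] zero: DF = P = 4921/5000 ≈ 0.984200
step 2 [2y] zero: DF = P = 606/625 ≈ 0.969600
step 3 [3y] bond c/1=31/400: DF=(4632511/4000000 − 31/400·(0.984200+0.969600))/(1+31/400) = 9343/10000 ≈ 0.934300
step 4 [4y] bond c/1=9/400: DF=(4037453/4000000 − 9/400·(0.984200+0.969600+0.934300))/(1+9/400) = 2309/2500 ≈ 0.923600
step 5 [5y] zero: DF = P = 4497/5000 ≈ 0.899400
step 6 [6y] zero: DF = P = 8767/10000 ≈ 0.876700

1 1 4921/5000
2 2 606/625
3 3 9343/10000
4 4 2309/2500
5 5 4497/5000
6 6 8767/10000
DF(6y) is solved at step 6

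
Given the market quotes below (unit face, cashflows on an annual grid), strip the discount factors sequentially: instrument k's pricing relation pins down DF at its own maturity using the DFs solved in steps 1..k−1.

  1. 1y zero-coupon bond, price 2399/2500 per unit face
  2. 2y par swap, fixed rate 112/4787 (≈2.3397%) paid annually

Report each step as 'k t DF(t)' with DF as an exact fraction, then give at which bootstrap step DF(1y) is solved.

1 1 2399/2500
2 2 597/625
DF(1y) is solved at step 1

step 1 [1y] zero: DF = P = 2399/2500 ≈ 0.959600
step 2 [2y] swap r/1=112/4787: DF=(1 − 112/4787·(0.959600))/(1+112/4787) = 597/625 ≈ 0.955200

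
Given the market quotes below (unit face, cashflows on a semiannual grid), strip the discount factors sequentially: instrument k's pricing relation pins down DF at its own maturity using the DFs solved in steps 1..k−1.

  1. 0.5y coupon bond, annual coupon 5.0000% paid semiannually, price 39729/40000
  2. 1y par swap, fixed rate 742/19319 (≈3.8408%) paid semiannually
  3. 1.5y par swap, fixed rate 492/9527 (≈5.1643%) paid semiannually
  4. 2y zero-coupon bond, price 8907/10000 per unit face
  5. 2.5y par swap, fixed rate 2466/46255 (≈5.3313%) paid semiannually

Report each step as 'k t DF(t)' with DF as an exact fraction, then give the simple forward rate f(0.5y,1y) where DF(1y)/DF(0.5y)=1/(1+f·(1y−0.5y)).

step 1 [0.5y] bond c/2=1/40: DF=(39729/40000 − 1/40·(0))/(1+1/40) = 969/1000 ≈ 0.969000
step 2 [1y] swap r/2=371/19319: DF=(1 − 371/19319·(0.969000))/(1+371/19319) = 9629/10000 ≈ 0.962900
step 3 [1.5y] swap r/2=246/9527: DF=(1 − 246/9527·(0.969000+0.962900))/(1+246/9527) = 4631/5000 ≈ 0.926200
step 4 [2y] zero: DF = P = 8907/10000 ≈ 0.890700
step 5 [2.5y] swap r/2=1233/46255: DF=(1 − 1233/46255·(0.969000+0.962900+0.926200+0.890700))/(1+1233/46255) = 8767/10000 ≈ 0.876700

1 1/2 969/1000
2 1 9629/10000
3 3/2 4631/5000
4 2 8907/10000
5 5/2 8767/10000
f(0.5y,1y) = ((969/1000)/(9629/10000) − 1)/(1/2) = 122/9629 ≈ 1.2670%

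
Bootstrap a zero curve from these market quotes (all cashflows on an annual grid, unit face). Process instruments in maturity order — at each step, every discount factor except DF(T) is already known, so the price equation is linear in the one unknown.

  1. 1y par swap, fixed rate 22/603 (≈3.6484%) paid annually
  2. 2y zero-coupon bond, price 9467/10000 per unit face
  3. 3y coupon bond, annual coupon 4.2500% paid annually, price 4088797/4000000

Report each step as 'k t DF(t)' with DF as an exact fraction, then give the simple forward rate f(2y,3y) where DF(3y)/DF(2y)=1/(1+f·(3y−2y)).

1 1 603/625
2 2 9467/10000
3 3 4513/5000
f(2y,3y) = ((9467/10000)/(4513/5000) − 1)/(1) = 441/9026 ≈ 4.8859%

step 1 [1y] swap r/1=22/603: DF=(1 − 22/603·(0))/(1+22/603) = 603/625 ≈ 0.964800
step 2 [2y] zero: DF = P = 9467/10000 ≈ 0.946700
step 3 [3y] bond c/1=17/400: DF=(4088797/4000000 − 17/400·(0.964800+0.946700))/(1+17/400) = 4513/5000 ≈ 0.902600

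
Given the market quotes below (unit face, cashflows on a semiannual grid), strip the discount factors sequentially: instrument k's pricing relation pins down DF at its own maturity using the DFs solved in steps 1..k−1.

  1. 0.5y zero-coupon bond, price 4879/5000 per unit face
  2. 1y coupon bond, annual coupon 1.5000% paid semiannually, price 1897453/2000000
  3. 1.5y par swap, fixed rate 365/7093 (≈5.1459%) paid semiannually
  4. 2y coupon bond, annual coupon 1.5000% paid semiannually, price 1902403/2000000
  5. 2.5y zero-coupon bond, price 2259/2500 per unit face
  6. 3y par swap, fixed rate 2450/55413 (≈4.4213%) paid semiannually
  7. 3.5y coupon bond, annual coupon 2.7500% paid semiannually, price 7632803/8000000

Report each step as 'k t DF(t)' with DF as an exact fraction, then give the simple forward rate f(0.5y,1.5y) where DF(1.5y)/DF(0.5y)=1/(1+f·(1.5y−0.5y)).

step 1 [0.5y] zero: DF = P = 4879/5000 ≈ 0.975800
step 2 [1y] bond c/2=3/400: DF=(1897453/2000000 − 3/400·(0.975800))/(1+3/400) = 584/625 ≈ 0.934400
step 3 [1.5y] swap r/2=365/14186: DF=(1 − 365/14186·(0.975800+0.934400))/(1+365/14186) = 927/1000 ≈ 0.927000
step 4 [2y] bond c/2=3/400: DF=(1902403/2000000 − 3/400·(0.975800+0.934400+0.927000))/(1+3/400) = 923/1000 ≈ 0.923000
step 5 [2.5y] zero: DF = P = 2259/2500 ≈ 0.903600
step 6 [3y] swap r/2=1225/55413: DF=(1 − 1225/55413·(0.975800+0.934400+0.927000+0.923000+0.903600))/(1+1225/55413) = 351/400 ≈ 0.877500
step 7 [3.5y] bond c/2=11/800: DF=(7632803/8000000 − 11/800·(0.975800+0.934400+0.927000+0.923000+0.903600+0.877500))/(1+11/800) = 433/500 ≈ 0.866000

1 1/2 4879/5000
2 1 584/625
3 3/2 927/1000
4 2 923/1000
5 5/2 2259/2500
6 3 351/400
7 7/2 433/500
f(0.5y,1.5y) = ((4879/5000)/(927/1000) − 1)/(1) = 244/4635 ≈ 5.2643%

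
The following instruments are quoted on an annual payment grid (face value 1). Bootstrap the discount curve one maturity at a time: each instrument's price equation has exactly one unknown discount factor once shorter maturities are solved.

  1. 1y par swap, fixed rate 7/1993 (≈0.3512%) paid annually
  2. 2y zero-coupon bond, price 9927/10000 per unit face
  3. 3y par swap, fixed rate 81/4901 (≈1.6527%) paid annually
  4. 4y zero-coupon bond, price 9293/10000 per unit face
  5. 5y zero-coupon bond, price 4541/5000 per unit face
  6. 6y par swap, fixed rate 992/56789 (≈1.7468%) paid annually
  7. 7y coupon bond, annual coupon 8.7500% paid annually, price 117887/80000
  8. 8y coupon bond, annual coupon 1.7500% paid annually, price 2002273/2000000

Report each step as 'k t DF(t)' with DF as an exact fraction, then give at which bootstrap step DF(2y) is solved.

1 1 1993/2000
2 2 9927/10000
3 3 4757/5000
4 4 9293/10000
5 5 4541/5000
6 6 563/625
7 7 8981/10000
8 8 2177/2500
DF(2y) is solved at step 2

step 1 [1y] swap r/1=7/1993: DF=(1 − 7/1993·(0))/(1+7/1993) = 1993/2000 ≈ 0.996500
step 2 [2y] zero: DF = P = 9927/10000 ≈ 0.992700
step 3 [3y] swap r/1=81/4901: DF=(1 − 81/4901·(0.996500+0.992700))/(1+81/4901) = 4757/5000 ≈ 0.951400
step 4 [4y] zero: DF = P = 9293/10000 ≈ 0.929300
step 5 [5y] zero: DF = P = 4541/5000 ≈ 0.908200
step 6 [6y] swap r/1=992/56789: DF=(1 − 992/56789·(0.996500+0.992700+0.951400+0.929300+0.908200))/(1+992/56789) = 563/625 ≈ 0.900800
step 7 [7y] bond c/1=7/80: DF=(117887/80000 − 7/80·(0.996500+0.992700+0.951400+0.929300+0.908200+0.900800))/(1+7/80) = 8981/10000 ≈ 0.898100
step 8 [8y] bond c/1=7/400: DF=(2002273/2000000 − 7/400·(0.996500+0.992700+0.951400+0.929300+0.908200+0.900800+0.898100))/(1+7/400) = 2177/2500 ≈ 0.870800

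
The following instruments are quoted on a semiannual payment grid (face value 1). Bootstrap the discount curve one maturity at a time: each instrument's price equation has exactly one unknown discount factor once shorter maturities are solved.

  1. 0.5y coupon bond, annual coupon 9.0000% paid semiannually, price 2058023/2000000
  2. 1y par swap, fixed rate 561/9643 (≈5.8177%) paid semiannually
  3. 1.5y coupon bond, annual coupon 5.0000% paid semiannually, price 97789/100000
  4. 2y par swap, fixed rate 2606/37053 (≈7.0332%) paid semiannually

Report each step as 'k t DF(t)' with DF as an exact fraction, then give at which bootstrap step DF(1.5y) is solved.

1 1/2 9847/10000
2 1 9439/10000
3 3/2 907/1000
4 2 8697/10000
DF(1.5y) is solved at step 3

step 1 [0.5y] bond c/2=9/200: DF=(2058023/2000000 − 9/200·(0))/(1+9/200) = 9847/10000 ≈ 0.984700
step 2 [1y] swap r/2=561/19286: DF=(1 − 561/19286·(0.984700))/(1+561/19286) = 9439/10000 ≈ 0.943900
step 3 [1.5y] bond c/2=1/40: DF=(97789/100000 − 1/40·(0.984700+0.943900))/(1+1/40) = 907/1000 ≈ 0.907000
step 4 [2y] swap r/2=1303/37053: DF=(1 − 1303/37053·(0.984700+0.943900+0.907000))/(1+1303/37053) = 8697/10000 ≈ 0.869700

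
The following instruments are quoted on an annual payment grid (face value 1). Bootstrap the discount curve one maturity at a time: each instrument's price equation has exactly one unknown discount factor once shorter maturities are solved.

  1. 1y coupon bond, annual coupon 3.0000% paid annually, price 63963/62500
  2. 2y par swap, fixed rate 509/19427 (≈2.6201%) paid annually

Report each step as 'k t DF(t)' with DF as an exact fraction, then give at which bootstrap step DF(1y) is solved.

step 1 [1y] bond c/1=3/100: DF=(63963/62500 − 3/100·(0))/(1+3/100) = 621/625 ≈ 0.993600
step 2 [2y] swap r/1=509/19427: DF=(1 − 509/19427·(0.993600))/(1+509/19427) = 9491/10000 ≈ 0.949100

1 1 621/625
2 2 9491/10000
DF(1y) is solved at step 1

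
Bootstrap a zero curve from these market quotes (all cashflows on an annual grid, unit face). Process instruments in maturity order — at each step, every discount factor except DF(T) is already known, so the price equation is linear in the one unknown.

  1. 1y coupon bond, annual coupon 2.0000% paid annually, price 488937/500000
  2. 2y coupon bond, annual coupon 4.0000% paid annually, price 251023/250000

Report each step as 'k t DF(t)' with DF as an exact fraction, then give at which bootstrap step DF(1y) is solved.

1 1 9587/10000
2 2 4643/5000
DF(1y) is solved at step 1

step 1 [1y] bond c/1=1/50: DF=(488937/500000 − 1/50·(0))/(1+1/50) = 9587/10000 ≈ 0.958700
step 2 [2y] bond c/1=1/25: DF=(251023/250000 − 1/25·(0.958700))/(1+1/25) = 4643/5000 ≈ 0.928600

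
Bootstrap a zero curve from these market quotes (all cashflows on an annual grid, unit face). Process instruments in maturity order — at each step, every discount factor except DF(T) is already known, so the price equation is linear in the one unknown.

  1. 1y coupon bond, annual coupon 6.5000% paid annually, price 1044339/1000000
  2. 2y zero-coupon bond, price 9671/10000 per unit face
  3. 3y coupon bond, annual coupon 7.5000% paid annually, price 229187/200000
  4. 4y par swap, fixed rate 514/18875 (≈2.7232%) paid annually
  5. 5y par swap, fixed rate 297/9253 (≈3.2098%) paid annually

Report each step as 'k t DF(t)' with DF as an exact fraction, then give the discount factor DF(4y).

step 1 [1y] bond c/1=13/200: DF=(1044339/1000000 − 13/200·(0))/(1+13/200) = 4903/5000 ≈ 0.980600
step 2 [2y] zero: DF = P = 9671/10000 ≈ 0.967100
step 3 [3y] bond c/1=3/40: DF=(229187/200000 − 3/40·(0.980600+0.967100))/(1+3/40) = 9301/10000 ≈ 0.930100
step 4 [4y] swap r/1=514/18875: DF=(1 − 514/18875·(0.980600+0.967100+0.930100))/(1+514/18875) = 2243/2500 ≈ 0.897200
step 5 [5y] swap r/1=297/9253: DF=(1 − 297/9253·(0.980600+0.967100+0.930100+0.897200))/(1+297/9253) = 1703/2000 ≈ 0.851500

1 1 4903/5000
2 2 9671/10000
3 3 9301/10000
4 4 2243/2500
5 5 1703/2000
DF(4y) = 2243/2500 ≈ 0.897200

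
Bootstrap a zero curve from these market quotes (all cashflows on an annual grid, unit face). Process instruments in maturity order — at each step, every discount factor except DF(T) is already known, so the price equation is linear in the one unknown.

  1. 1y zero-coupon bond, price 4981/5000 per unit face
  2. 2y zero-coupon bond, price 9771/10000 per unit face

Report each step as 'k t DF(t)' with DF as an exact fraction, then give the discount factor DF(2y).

1 1 4981/5000
2 2 9771/10000
DF(2y) = 9771/10000 ≈ 0.977100

step 1 [1y] zero: DF = P = 4981/5000 ≈ 0.996200
step 2 [2y] zero: DF = P = 9771/10000 ≈ 0.977100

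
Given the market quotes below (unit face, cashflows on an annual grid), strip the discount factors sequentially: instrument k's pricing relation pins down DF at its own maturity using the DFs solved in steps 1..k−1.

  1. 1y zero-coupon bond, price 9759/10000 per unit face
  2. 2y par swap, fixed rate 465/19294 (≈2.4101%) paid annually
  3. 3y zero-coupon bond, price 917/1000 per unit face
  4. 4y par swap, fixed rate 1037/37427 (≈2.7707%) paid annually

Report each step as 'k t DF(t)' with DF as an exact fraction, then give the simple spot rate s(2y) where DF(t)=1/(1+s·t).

1 1 9759/10000
2 2 1907/2000
3 3 917/1000
4 4 8963/10000
s(2y) = (1/(1907/2000) − 1)/(2) = 93/3814 ≈ 2.4384%

step 1 [1y] zero: DF = P = 9759/10000 ≈ 0.975900
step 2 [2y] swap r/1=465/19294: DF=(1 − 465/19294·(0.975900))/(1+465/19294) = 1907/2000 ≈ 0.953500
step 3 [3y] zero: DF = P = 917/1000 ≈ 0.917000
step 4 [4y] swap r/1=1037/37427: DF=(1 − 1037/37427·(0.975900+0.953500+0.917000))/(1+1037/37427) = 8963/10000 ≈ 0.896300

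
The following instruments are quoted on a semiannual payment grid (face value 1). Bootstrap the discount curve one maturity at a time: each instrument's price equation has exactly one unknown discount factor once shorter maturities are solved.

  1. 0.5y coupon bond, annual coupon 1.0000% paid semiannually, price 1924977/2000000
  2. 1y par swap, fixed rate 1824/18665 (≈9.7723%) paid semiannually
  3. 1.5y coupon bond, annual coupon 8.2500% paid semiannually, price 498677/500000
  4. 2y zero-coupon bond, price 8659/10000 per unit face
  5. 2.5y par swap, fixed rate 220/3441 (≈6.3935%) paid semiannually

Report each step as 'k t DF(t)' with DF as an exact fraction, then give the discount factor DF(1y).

step 1 [0.5y] bond c/2=1/200: DF=(1924977/2000000 − 1/200·(0))/(1+1/200) = 9577/10000 ≈ 0.957700
step 2 [1y] swap r/2=912/18665: DF=(1 − 912/18665·(0.957700))/(1+912/18665) = 568/625 ≈ 0.908800
step 3 [1.5y] bond c/2=33/800: DF=(498677/500000 − 33/800·(0.957700+0.908800))/(1+33/800) = 8839/10000 ≈ 0.883900
step 4 [2y] zero: DF = P = 8659/10000 ≈ 0.865900
step 5 [2.5y] swap r/2=110/3441: DF=(1 − 110/3441·(0.957700+0.908800+0.883900+0.865900))/(1+110/3441) = 857/1000 ≈ 0.857000

1 1/2 9577/10000
2 1 568/625
3 3/2 8839/10000
4 2 8659/10000
5 5/2 857/1000
DF(1y) = 568/625 ≈ 0.908800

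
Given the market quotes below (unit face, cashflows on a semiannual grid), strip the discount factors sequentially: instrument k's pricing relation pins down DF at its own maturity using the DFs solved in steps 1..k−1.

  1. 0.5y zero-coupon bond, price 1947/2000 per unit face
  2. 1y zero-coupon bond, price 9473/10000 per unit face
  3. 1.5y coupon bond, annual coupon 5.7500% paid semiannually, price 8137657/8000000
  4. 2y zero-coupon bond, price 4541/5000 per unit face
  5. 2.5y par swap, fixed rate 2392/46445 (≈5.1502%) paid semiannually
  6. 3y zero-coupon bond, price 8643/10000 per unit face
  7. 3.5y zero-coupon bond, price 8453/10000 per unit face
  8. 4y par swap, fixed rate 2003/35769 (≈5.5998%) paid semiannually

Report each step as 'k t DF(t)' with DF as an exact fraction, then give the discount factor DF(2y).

step 1 [0.5y] zero: DF = P = 1947/2000 ≈ 0.973500
step 2 [1y] zero: DF = P = 9473/10000 ≈ 0.947300
step 3 [1.5y] bond c/2=23/800: DF=(8137657/8000000 − 23/800·(0.973500+0.947300))/(1+23/800) = 9351/10000 ≈ 0.935100
step 4 [2y] zero: DF = P = 4541/5000 ≈ 0.908200
step 5 [2.5y] swap r/2=1196/46445: DF=(1 − 1196/46445·(0.973500+0.947300+0.935100+0.908200))/(1+1196/46445) = 2201/2500 ≈ 0.880400
step 6 [3y] zero: DF = P = 8643/10000 ≈ 0.864300
step 7 [3.5y] zero: DF = P = 8453/10000 ≈ 0.845300
step 8 [4y] swap r/2=2003/71538: DF=(1 − 2003/71538·(0.973500+0.947300+0.935100+0.908200+0.880400+0.864300+0.845300))/(1+2003/71538) = 7997/10000 ≈ 0.799700

1 1/2 1947/2000
2 1 9473/10000
3 3/2 9351/10000
4 2 4541/5000
5 5/2 2201/2500
6 3 8643/10000
7 7/2 8453/10000
8 4 7997/10000
DF(2y) = 4541/5000 ≈ 0.908200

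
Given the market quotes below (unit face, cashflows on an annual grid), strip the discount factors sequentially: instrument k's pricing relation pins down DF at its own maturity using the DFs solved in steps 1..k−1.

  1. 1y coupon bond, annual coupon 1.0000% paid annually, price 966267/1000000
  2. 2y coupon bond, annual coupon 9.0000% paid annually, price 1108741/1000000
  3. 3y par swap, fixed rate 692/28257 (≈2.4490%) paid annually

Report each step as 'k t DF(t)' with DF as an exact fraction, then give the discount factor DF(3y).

step 1 [1y] bond c/1=1/100: DF=(966267/1000000 − 1/100·(0))/(1+1/100) = 9567/10000 ≈ 0.956700
step 2 [2y] bond c/1=9/100: DF=(1108741/1000000 − 9/100·(0.956700))/(1+9/100) = 4691/5000 ≈ 0.938200
step 3 [3y] swap r/1=692/28257: DF=(1 − 692/28257·(0.956700+0.938200))/(1+692/28257) = 2327/2500 ≈ 0.930800

1 1 9567/10000
2 2 4691/5000
3 3 2327/2500
DF(3y) = 2327/2500 ≈ 0.930800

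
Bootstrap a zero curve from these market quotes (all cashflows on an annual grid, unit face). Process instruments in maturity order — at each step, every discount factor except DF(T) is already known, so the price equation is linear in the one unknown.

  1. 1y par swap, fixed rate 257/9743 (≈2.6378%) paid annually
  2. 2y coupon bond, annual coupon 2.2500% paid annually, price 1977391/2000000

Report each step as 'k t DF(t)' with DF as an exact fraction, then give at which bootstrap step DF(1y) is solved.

step 1 [1y] swap r/1=257/9743: DF=(1 − 257/9743·(0))/(1+257/9743) = 9743/10000 ≈ 0.974300
step 2 [2y] bond c/1=9/400: DF=(1977391/2000000 − 9/400·(0.974300))/(1+9/400) = 1891/2000 ≈ 0.945500

1 1 9743/10000
2 2 1891/2000
DF(1y) is solved at step 1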